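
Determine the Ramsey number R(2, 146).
R(2, 146) = 146

R(2, k) = k for all k ≥ 2: in a 2-colouring of K_k, either some edge is red (a red K_2) or all edges are blue (a blue K_k). And K_{145} coloured all-blue has no blue K_146, so R(2, 146) > 145. Hence R(2, 146) = 146.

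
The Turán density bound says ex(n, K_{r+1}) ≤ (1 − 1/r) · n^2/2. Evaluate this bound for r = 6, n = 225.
Turán density bound = (5/6) · 225^2/2 = 84375/4 ≈ 21093.75

Turán's theorem: ex(n, K_{r+1}) is achieved by the complete r-partite Turán graph T(n, r) with parts as balanced as possible, and is at most (1 − 1/r) · n^2/2. For r = 6, n = 225: the density bound is (5/6) · 50625/2 = 84375/4 ≈ 21093.75. The integer-valued extremum is e(T(225, 6)) = 21093, which is strictly less than the density bound 84375/4 since 6 ∤ 225 (the parts of T(225, 6) cannot all be equal).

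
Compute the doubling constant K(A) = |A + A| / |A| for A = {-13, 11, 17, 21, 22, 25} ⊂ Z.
K = |A + A| / |A| = 20/6 = 10/3

Enumerate A + A = {a + b : a, b ∈ A}. With |A| = 6, there are |A|^2 = 36 ordered sum pairs; collecting distinct values, A + A = {-26, -2, 4, 8, 9, 12, 22, 28, 32, 33, 34, 36, 38, 39, 42, 43, 44, 46, 47, 50}, so |A + A| = 20. Thus K = 20/6 = 10/3. For comparison, the minimum possible |A + A| over all 6-element sets is 2·6 − 1 = 11 (so min K = 11/6), attained only by arithmetic progressions.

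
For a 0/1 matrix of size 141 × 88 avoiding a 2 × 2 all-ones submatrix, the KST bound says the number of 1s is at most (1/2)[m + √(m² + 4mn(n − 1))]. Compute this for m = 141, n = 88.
z(141, 88; 2, 2) ≤ (1/2)[141 + √(141² + 4·141·88·87)] = (1/2)[141 + √4337865] = 1111.8771

Kővári–Sós–Turán: let r_1, ..., r_141 be the row sums and z = Σ r_i the total number of 1s. Each pair of columns can share at most one row with both entries 1 (else a 2×2 all-ones block appears), so Σ_i C(r_i, 2) ≤ C(88, 2) = 3828. By convexity Σ_i C(r_i, 2) ≥ 141·C(z/141, 2) = z(z − 141)/(2·141), giving z² − 141z − 141·88·87 ≤ 0 and hence z ≤ (1/2)[141 + √(19881 + 4·1079496)] = (1/2)[141 + √4337865] ≈ (1/2)(141 + 2082.7542) = 1111.8771.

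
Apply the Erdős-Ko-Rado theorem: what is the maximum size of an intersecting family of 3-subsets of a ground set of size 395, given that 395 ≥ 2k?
max |F| = C(394, 2) = 77421

Erdős-Ko-Rado (1961): when n ≥ 2k, max |F| = C(n−1, k−1). The bound is attained by the star {A : i ∈ A} for any fixed i ∈ [n]. Here C(395−1, 3−1) = C(394, 2) = 77421.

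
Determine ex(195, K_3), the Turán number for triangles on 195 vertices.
ex(195, K_3) = ⌊195^2/4⌋ = 9506

Mantel (1907): a triangle-free graph on n vertices has at most ⌊n^2/4⌋ edges, with equality for the complete bipartite graph K_{⌊n/2⌋, ⌈n/2⌉}. For n = 195: ⌊195^2/4⌋ = ⌊38025/4⌋ = 9506. The extremal graph is K_{97, 98}, which has 97·98 = 9506 edges.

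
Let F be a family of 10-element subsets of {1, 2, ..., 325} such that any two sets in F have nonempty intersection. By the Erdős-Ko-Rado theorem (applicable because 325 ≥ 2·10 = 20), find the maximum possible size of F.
max |F| = C(324, 9) = 96930293990660064

Erdős-Ko-Rado (1961): when n ≥ 2k, max |F| = C(n−1, k−1). The bound is attained by the star {A : i ∈ A} for any fixed i ∈ [n]. Here C(325−1, 10−1) = C(324, 9) = 96930293990660064.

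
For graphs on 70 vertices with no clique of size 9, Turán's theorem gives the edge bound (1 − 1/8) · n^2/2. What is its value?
Turán density bound = (7/8) · 70^2/2 = 8575/4 ≈ 2143.75

Turán's theorem: ex(n, K_{r+1}) is achieved by the complete r-partite Turán graph T(n, r) with parts as balanced as possible, and is at most (1 − 1/r) · n^2/2. For r = 8, n = 70: the density bound is (7/8) · 4900/2 = 8575/4 ≈ 2143.75. The integer-valued extremum is e(T(70, 8)) = 2143, which is strictly less than the density bound 8575/4 since 8 ∤ 70 (the parts of T(70, 8) cannot all be equal).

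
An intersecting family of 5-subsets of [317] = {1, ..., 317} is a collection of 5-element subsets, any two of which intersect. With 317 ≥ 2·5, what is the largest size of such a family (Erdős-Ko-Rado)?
max |F| = C(316, 4) = 407624595

The Erdős-Ko-Rado theorem states: for n ≥ 2k, an intersecting family of k-subsets of an n-element set has size at most C(n − 1, k − 1), with equality for 'star' families {A ⊆ [n] : |A| = k, i ∈ A} (fix an element i). For n = 317, k = 5: C(316, 4) = 407624595.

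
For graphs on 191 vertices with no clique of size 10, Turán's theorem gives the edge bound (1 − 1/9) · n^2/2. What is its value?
Turán density bound = (8/9) · 191^2/2 = 145924/9 ≈ 16213.7778

Turán's theorem: ex(n, K_{r+1}) is achieved by the complete r-partite Turán graph T(n, r) with parts as balanced as possible, and is at most (1 − 1/r) · n^2/2. For r = 9, n = 191: the density bound is (8/9) · 36481/2 = 145924/9 ≈ 16213.7778. The integer-valued extremum is e(T(191, 9)) = 16213, which is strictly less than the density bound 145924/9 since 9 ∤ 191 (the parts of T(191, 9) cannot all be equal).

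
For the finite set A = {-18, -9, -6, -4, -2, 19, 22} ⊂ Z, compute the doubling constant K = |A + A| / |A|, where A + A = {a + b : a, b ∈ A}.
K = |A + A| / |A| = 26/7

Enumerate A + A = {a + b : a, b ∈ A}. With |A| = 7, there are |A|^2 = 49 ordered sum pairs; collecting distinct values, A + A = {-36, -27, -24, -22, -20, -18, -15, -13, -12, -11, -10, -8, -6, -4, 1, 4, 10, 13, 15, 16, 17, 18, 20, 38, 41, 44}, so |A + A| = 26. Thus K = 26/7. For comparison, the minimum possible |A + A| over all 7-element sets is 2·7 − 1 = 13 (so min K = 13/7), attained only by arithmetic progressions.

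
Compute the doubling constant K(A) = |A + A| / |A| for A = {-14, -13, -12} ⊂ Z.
K = |A + A| / |A| = 5/3

Enumerate A + A = {a + b : a, b ∈ A}. With |A| = 3, there are |A|^2 = 9 ordered sum pairs; collecting distinct values, A + A = {-28, -27, -26, -25, -24}, so |A + A| = 5. Thus K = 5/3. Here |A + A| = 2|A| − 1 = 5, the minimum possible — so K = 5/3 is minimal, which holds iff A is an arithmetic progression.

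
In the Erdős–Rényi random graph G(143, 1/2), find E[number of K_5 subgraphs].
E[# K_5] = C(143, 5) · (1/2)^C(5, 2) = 464306843 / 2^10 ≈ 453424.651367

For each 5-subset S of vertices (there are C(143, 5) = 464306843 such S), let X_S = 1 if S induces a K_5 (all C(5, 2) = 10 edges present). Then P(X_S = 1) = (1/2)^10 = 1/1024. By linearity of expectation, E[# K_5] = C(143, 5) · (1/2)^10 = 464306843 / 1024 ≈ 453424.651367.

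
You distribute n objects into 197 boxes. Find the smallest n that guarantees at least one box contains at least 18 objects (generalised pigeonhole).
n = (18 − 1)·197 + 1 = 3350

By the generalised pigeonhole principle, to guarantee some box contains ≥ r objects we need more than (r − 1) · k objects total. Threshold: n = (r − 1) · k + 1. With r = 18 and k = 197: n = 17 · 197 + 1 = 3349 + 1 = 3350. For n = 3349 = 17 · 197, we can put exactly 17 objects in every box, avoiding 18 in any single one — so 3350 is tight.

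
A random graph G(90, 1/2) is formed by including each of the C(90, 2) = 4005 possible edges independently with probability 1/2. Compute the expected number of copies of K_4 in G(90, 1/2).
E[# K_4] = C(90, 4) · (1/2)^C(4, 2) = 2555190 / 2^6 = 1277595/32 = 39924.84375

For each 4-subset S of vertices (there are C(90, 4) = 2555190 such S), let X_S = 1 if S induces a K_4 (all C(4, 2) = 6 edges present). Then P(X_S = 1) = (1/2)^6 = 1/64. By linearity of expectation, E[# K_4] = C(90, 4) · (1/2)^6 = 2555190 / 64 = 1277595/32 = 39924.84375.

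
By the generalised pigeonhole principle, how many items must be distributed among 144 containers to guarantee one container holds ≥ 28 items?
n = (28 − 1)·144 + 1 = 3889

By the generalised pigeonhole principle, to guarantee some box contains ≥ r objects we need more than (r − 1) · k objects total. Threshold: n = (r − 1) · k + 1. With r = 28 and k = 144: n = 27 · 144 + 1 = 3888 + 1 = 3889. For n = 3888 = 27 · 144, we can put exactly 27 objects in every box, avoiding 28 in any single one — so 3889 is tight.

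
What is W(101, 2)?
W(101, 2) = 101 + 1 = 102

A 2-term AP is any pair of integers, so a monochromatic 2-AP exists iff some colour is used at least twice. With 101 colours, the colouring i ↦ i on {1, ..., 101} uses each colour once, avoiding any monochromatic pair, so W(101, 2) > 101. For {1, ..., 102}, pigeonhole forces two integers of the same colour, which form a monochromatic 2-AP. Hence W(101, 2) = 102.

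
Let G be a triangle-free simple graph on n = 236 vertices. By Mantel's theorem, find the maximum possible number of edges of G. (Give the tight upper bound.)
ex(236, K_3) = ⌊236^2/4⌋ = 13924

Mantel (1907): a triangle-free graph on n vertices has at most ⌊n^2/4⌋ edges, with equality for the complete bipartite graph K_{⌊n/2⌋, ⌈n/2⌉}. For n = 236: ⌊236^2/4⌋ = ⌊55696/4⌋ = 13924. The extremal graph is K_{118, 118}, which has 118·118 = 13924 edges.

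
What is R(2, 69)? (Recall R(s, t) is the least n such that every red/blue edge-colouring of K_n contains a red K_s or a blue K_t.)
R(2, 69) = 69

R(2, k) = k for all k ≥ 2: in a 2-colouring of K_k, either some edge is red (a red K_2) or all edges are blue (a blue K_k). And K_{68} coloured all-blue has no blue K_69, so R(2, 69) > 68. Hence R(2, 69) = 69.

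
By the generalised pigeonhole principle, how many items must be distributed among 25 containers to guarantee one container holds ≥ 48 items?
n = (48 − 1)·25 + 1 = 1176

By the generalised pigeonhole principle, to guarantee some box contains ≥ r objects we need more than (r − 1) · k objects total. Threshold: n = (r − 1) · k + 1. With r = 48 and k = 25: n = 47 · 25 + 1 = 1175 + 1 = 1176. For n = 1175 = 47 · 25, we can put exactly 47 objects in every box, avoiding 48 in any single one — so 1176 is tight.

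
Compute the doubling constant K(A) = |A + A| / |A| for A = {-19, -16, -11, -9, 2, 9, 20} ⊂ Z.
K = |A + A| / |A| = 25/7

Enumerate A + A = {a + b : a, b ∈ A}. With |A| = 7, there are |A|^2 = 49 ordered sum pairs; collecting distinct values, A + A = {-38, -35, -32, -30, -28, -27, -25, -22, -20, -18, -17, -14, -10, -9, -7, -2, 0, 1, 4, 9, 11, 18, 22, 29, 40}, so |A + A| = 25. Thus K = 25/7. For comparison, the minimum possible |A + A| over all 7-element sets is 2·7 − 1 = 13 (so min K = 13/7), attained only by arithmetic progressions.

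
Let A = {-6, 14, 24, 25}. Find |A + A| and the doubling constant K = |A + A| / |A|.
K = |A + A| / |A| = 10/4 = 5/2

Enumerate A + A = {a + b : a, b ∈ A}. With |A| = 4, there are |A|^2 = 16 ordered sum pairs; collecting distinct values, A + A = {-12, 8, 18, 19, 28, 38, 39, 48, 49, 50}, so |A + A| = 10. Thus K = 10/4 = 5/2. For comparison, the minimum possible |A + A| over all 4-element sets is 2·4 − 1 = 7 (so min K = 7/4), attained only by arithmetic progressions.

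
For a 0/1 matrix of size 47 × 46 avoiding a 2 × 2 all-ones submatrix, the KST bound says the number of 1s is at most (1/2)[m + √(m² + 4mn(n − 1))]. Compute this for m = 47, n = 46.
z(47, 46; 2, 2) ≤ (1/2)[47 + √(47² + 4·47·46·45)] = (1/2)[47 + √391369] = 336.2975

Kővári–Sós–Turán: let r_1, ..., r_47 be the row sums and z = Σ r_i the total number of 1s. Each pair of columns can share at most one row with both entries 1 (else a 2×2 all-ones block appears), so Σ_i C(r_i, 2) ≤ C(46, 2) = 1035. By convexity Σ_i C(r_i, 2) ≥ 47·C(z/47, 2) = z(z − 47)/(2·47), giving z² − 47z − 47·46·45 ≤ 0 and hence z ≤ (1/2)[47 + √(2209 + 4·97290)] = (1/2)[47 + √391369] ≈ (1/2)(47 + 625.5949) = 336.2975.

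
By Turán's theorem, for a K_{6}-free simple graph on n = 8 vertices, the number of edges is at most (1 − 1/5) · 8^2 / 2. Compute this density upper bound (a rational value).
Turán density bound = (4/5) · 8^2/2 = 128/5 ≈ 25.6

Turán's theorem: ex(n, K_{r+1}) is achieved by the complete r-partite Turán graph T(n, r) with parts as balanced as possible, and is at most (1 − 1/r) · n^2/2. For r = 5, n = 8: the density bound is (4/5) · 64/2 = 128/5 ≈ 25.6. The integer-valued extremum is e(T(8, 5)) = 25, which is strictly less than the density bound 128/5 since 5 ∤ 8 (the parts of T(8, 5) cannot all be equal).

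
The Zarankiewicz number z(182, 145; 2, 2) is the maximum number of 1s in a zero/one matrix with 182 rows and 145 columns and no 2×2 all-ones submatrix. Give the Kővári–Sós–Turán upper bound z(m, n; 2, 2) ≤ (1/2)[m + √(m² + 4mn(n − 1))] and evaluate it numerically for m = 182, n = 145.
z(182, 145; 2, 2) ≤ (1/2)[182 + √(182² + 4·182·145·144)] = (1/2)[182 + √15233764] = 2042.5227

Kővári–Sós–Turán: let r_1, ..., r_182 be the row sums and z = Σ r_i the total number of 1s. Each pair of columns can share at most one row with both entries 1 (else a 2×2 all-ones block appears), so Σ_i C(r_i, 2) ≤ C(145, 2) = 10440. By convexity Σ_i C(r_i, 2) ≥ 182·C(z/182, 2) = z(z − 182)/(2·182), giving z² − 182z − 182·145·144 ≤ 0 and hence z ≤ (1/2)[182 + √(33124 + 4·3800160)] = (1/2)[182 + √15233764] ≈ (1/2)(182 + 3903.0455) = 2042.5227.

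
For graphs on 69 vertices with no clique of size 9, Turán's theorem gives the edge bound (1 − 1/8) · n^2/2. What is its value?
Turán density bound = (7/8) · 69^2/2 = 33327/16 ≈ 2082.9375

Turán's theorem: ex(n, K_{r+1}) is achieved by the complete r-partite Turán graph T(n, r) with parts as balanced as possible, and is at most (1 − 1/r) · n^2/2. For r = 8, n = 69: the density bound is (7/8) · 4761/2 = 33327/16 ≈ 2082.9375. The integer-valued extremum is e(T(69, 8)) = 2082, which is strictly less than the density bound 33327/16 since 8 ∤ 69 (the parts of T(69, 8) cannot all be equal).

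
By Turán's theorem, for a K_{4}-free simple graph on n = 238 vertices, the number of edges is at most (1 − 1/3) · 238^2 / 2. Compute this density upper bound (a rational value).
Turán density bound = (2/3) · 238^2/2 = 56644/3 ≈ 18881.3333

Turán's theorem: ex(n, K_{r+1}) is achieved by the complete r-partite Turán graph T(n, r) with parts as balanced as possible, and is at most (1 − 1/r) · n^2/2. For r = 3, n = 238: the density bound is (2/3) · 56644/2 = 56644/3 ≈ 18881.3333. The integer-valued extremum is e(T(238, 3)) = 18881, which is strictly less than the density bound 56644/3 since 3 ∤ 238 (the parts of T(238, 3) cannot all be equal).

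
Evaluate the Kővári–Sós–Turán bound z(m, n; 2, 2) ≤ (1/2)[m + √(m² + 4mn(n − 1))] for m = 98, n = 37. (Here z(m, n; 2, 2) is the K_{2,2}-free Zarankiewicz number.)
z(98, 37; 2, 2) ≤ (1/2)[98 + √(98² + 4·98·37·36)] = (1/2)[98 + √531748] = 413.6053

Kővári–Sós–Turán: let r_1, ..., r_98 be the row sums and z = Σ r_i the total number of 1s. Each pair of columns can share at most one row with both entries 1 (else a 2×2 all-ones block appears), so Σ_i C(r_i, 2) ≤ C(37, 2) = 666. By convexity Σ_i C(r_i, 2) ≥ 98·C(z/98, 2) = z(z − 98)/(2·98), giving z² − 98z − 98·37·36 ≤ 0 and hence z ≤ (1/2)[98 + √(9604 + 4·130536)] = (1/2)[98 + √531748] ≈ (1/2)(98 + 729.2105) = 413.6053.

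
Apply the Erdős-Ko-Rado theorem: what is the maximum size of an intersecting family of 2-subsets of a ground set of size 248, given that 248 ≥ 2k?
max |F| = C(247, 1) = 247

The Erdős-Ko-Rado theorem states: for n ≥ 2k, an intersecting family of k-subsets of an n-element set has size at most C(n − 1, k − 1), with equality for 'star' families {A ⊆ [n] : |A| = k, i ∈ A} (fix an element i). For n = 248, k = 2: C(247, 1) = 247.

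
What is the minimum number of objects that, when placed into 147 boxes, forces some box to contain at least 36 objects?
n = (36 − 1)·147 + 1 = 5146

By the generalised pigeonhole principle, to guarantee some box contains ≥ r objects we need more than (r − 1) · k objects total. Threshold: n = (r − 1) · k + 1. With r = 36 and k = 147: n = 35 · 147 + 1 = 5145 + 1 = 5146. For n = 5145 = 35 · 147, we can put exactly 35 objects in every box, avoiding 36 in any single one — so 5146 is tight.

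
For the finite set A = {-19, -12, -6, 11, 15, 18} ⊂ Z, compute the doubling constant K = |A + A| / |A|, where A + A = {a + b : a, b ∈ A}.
K = |A + A| / |A| = 20/6 = 10/3

Enumerate A + A = {a + b : a, b ∈ A}. With |A| = 6, there are |A|^2 = 36 ordered sum pairs; collecting distinct values, A + A = {-38, -31, -25, -24, -18, -12, -8, -4, -1, 3, 5, 6, 9, 12, 22, 26, 29, 30, 33, 36}, so |A + A| = 20. Thus K = 20/6 = 10/3. For comparison, the minimum possible |A + A| over all 6-element sets is 2·6 − 1 = 11 (so min K = 11/6), attained only by arithmetic progressions.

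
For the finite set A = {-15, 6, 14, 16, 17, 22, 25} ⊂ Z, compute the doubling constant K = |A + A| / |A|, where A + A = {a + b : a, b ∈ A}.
K = |A + A| / |A| = 25/7

Enumerate A + A = {a + b : a, b ∈ A}. With |A| = 7, there are |A|^2 = 49 ordered sum pairs; collecting distinct values, A + A = {-30, -9, -1, 1, 2, 7, 10, 12, 20, 22, 23, 28, 30, 31, 32, 33, 34, 36, 38, 39, 41, 42, 44, 47, 50}, so |A + A| = 25. Thus K = 25/7. For comparison, the minimum possible |A + A| over all 7-element sets is 2·7 − 1 = 13 (so min K = 13/7), attained only by arithmetic progressions.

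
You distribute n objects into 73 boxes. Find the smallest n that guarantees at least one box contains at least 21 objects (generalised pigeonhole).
n = (21 − 1)·73 + 1 = 1461

By the generalised pigeonhole principle, to guarantee some box contains ≥ r objects we need more than (r − 1) · k objects total. Threshold: n = (r − 1) · k + 1. With r = 21 and k = 73: n = 20 · 73 + 1 = 1460 + 1 = 1461. For n = 1460 = 20 · 73, we can put exactly 20 objects in every box, avoiding 21 in any single one — so 1461 is tight.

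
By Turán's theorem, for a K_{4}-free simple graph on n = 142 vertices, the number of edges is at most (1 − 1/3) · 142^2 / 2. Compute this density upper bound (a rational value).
Turán density bound = (2/3) · 142^2/2 = 20164/3 ≈ 6721.3333

Turán's theorem: ex(n, K_{r+1}) is achieved by the complete r-partite Turán graph T(n, r) with parts as balanced as possible, and is at most (1 − 1/r) · n^2/2. For r = 3, n = 142: the density bound is (2/3) · 20164/2 = 20164/3 ≈ 6721.3333. The integer-valued extremum is e(T(142, 3)) = 6721, which is strictly less than the density bound 20164/3 since 3 ∤ 142 (the parts of T(142, 3) cannot all be equal).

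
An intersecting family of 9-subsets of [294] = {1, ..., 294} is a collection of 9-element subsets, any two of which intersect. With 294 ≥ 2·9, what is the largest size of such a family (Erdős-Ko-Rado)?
max |F| = C(293, 8) = 1223373857179188

The Erdős-Ko-Rado theorem states: for n ≥ 2k, an intersecting family of k-subsets of an n-element set has size at most C(n − 1, k − 1), with equality for 'star' families {A ⊆ [n] : |A| = k, i ∈ A} (fix an element i). For n = 294, k = 9: C(293, 8) = 1223373857179188.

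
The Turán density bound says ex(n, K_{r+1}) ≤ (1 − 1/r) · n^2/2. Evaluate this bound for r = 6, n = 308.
Turán density bound = (5/6) · 308^2/2 = 118580/3 ≈ 39526.6667

Turán's theorem: ex(n, K_{r+1}) is achieved by the complete r-partite Turán graph T(n, r) with parts as balanced as possible, and is at most (1 − 1/r) · n^2/2. For r = 6, n = 308: the density bound is (5/6) · 94864/2 = 118580/3 ≈ 39526.6667. The integer-valued extremum is e(T(308, 6)) = 39526, which is strictly less than the density bound 118580/3 since 6 ∤ 308 (the parts of T(308, 6) cannot all be equal).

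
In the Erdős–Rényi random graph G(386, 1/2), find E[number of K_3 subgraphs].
E[# K_3] = C(386, 3) · (1/2)^C(3, 2) = 9511040 / 2^3 = 1188880

For each 3-subset S of vertices (there are C(386, 3) = 9511040 such S), let X_S = 1 if S induces a K_3 (all C(3, 2) = 3 edges present). Then P(X_S = 1) = (1/2)^3 = 1/8. By linearity of expectation, E[# K_3] = C(386, 3) · (1/2)^3 = 9511040 / 8 = 1188880.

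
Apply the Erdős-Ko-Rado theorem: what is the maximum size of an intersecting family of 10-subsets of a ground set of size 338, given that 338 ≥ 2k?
max |F| = C(337, 9) = 138713128895934670

Erdős-Ko-Rado (1961): when n ≥ 2k, max |F| = C(n−1, k−1). The bound is attained by the star {A : i ∈ A} for any fixed i ∈ [n]. Here C(338−1, 10−1) = C(337, 9) = 138713128895934670.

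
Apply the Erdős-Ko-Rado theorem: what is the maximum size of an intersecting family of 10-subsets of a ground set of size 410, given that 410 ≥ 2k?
max |F| = C(409, 9) = 807704943939438831

The Erdős-Ko-Rado theorem states: for n ≥ 2k, an intersecting family of k-subsets of an n-element set has size at most C(n − 1, k − 1), with equality for 'star' families {A ⊆ [n] : |A| = k, i ∈ A} (fix an element i). For n = 410, k = 10: C(409, 9) = 807704943939438831.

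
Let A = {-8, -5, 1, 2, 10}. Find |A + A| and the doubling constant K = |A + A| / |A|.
K = |A + A| / |A| = 14/5

Enumerate A + A = {a + b : a, b ∈ A}. With |A| = 5, there are |A|^2 = 25 ordered sum pairs; collecting distinct values, A + A = {-16, -13, -10, -7, -6, -4, -3, 2, 3, 4, 5, 11, 12, 20}, so |A + A| = 14. Thus K = 14/5. For comparison, the minimum possible |A + A| over all 5-element sets is 2·5 − 1 = 9 (so min K = 9/5), attained only by arithmetic progressions.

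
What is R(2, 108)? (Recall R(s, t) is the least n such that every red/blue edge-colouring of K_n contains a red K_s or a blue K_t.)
R(2, 108) = 108

R(2, k) = k for all k ≥ 2: in a 2-colouring of K_k, either some edge is red (a red K_2) or all edges are blue (a blue K_k). And K_{107} coloured all-blue has no blue K_108, so R(2, 108) > 107. Hence R(2, 108) = 108.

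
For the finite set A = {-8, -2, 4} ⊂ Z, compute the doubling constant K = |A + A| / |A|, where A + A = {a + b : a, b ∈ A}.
K = |A + A| / |A| = 5/3

Enumerate A + A = {a + b : a, b ∈ A}. With |A| = 3, there are |A|^2 = 9 ordered sum pairs; collecting distinct values, A + A = {-16, -10, -4, 2, 8}, so |A + A| = 5. Thus K = 5/3. Here |A + A| = 2|A| − 1 = 5, the minimum possible — so K = 5/3 is minimal, which holds iff A is an arithmetic progression.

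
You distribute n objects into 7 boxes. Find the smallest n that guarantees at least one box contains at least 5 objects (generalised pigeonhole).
n = (5 − 1)·7 + 1 = 29

By the generalised pigeonhole principle, to guarantee some box contains ≥ r objects we need more than (r − 1) · k objects total. Threshold: n = (r − 1) · k + 1. With r = 5 and k = 7: n = 4 · 7 + 1 = 28 + 1 = 29. For n = 28 = 4 · 7, we can put exactly 4 objects in every box, avoiding 5 in any single one — so 29 is tight.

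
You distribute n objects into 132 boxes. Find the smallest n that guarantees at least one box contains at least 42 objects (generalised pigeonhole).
n = (42 − 1)·132 + 1 = 5413

By the generalised pigeonhole principle, to guarantee some box contains ≥ r objects we need more than (r − 1) · k objects total. Threshold: n = (r − 1) · k + 1. With r = 42 and k = 132: n = 41 · 132 + 1 = 5412 + 1 = 5413. For n = 5412 = 41 · 132, we can put exactly 41 objects in every box, avoiding 42 in any single one — so 5413 is tight.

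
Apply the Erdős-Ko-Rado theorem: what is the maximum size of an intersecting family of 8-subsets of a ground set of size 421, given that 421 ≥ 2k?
max |F| = C(420, 7) = 434997621321120

Erdős-Ko-Rado (1961): when n ≥ 2k, max |F| = C(n−1, k−1). The bound is attained by the star {A : i ∈ A} for any fixed i ∈ [n]. Here C(421−1, 8−1) = C(420, 7) = 434997621321120.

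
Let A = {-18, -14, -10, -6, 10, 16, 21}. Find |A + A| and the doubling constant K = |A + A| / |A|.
K = |A + A| / |A| = 25/7

Enumerate A + A = {a + b : a, b ∈ A}. With |A| = 7, there are |A|^2 = 49 ordered sum pairs; collecting distinct values, A + A = {-36, -32, -28, -24, -20, -16, -12, -8, -4, -2, 0, 2, 3, 4, 6, 7, 10, 11, 15, 20, 26, 31, 32, 37, 42}, so |A + A| = 25. Thus K = 25/7. For comparison, the minimum possible |A + A| over all 7-element sets is 2·7 − 1 = 13 (so min K = 13/7), attained only by arithmetic progressions.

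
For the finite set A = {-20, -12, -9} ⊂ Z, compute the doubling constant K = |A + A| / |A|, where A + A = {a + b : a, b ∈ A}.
K = |A + A| / |A| = 6/3 = 2

Enumerate A + A = {a + b : a, b ∈ A}. With |A| = 3, there are |A|^2 = 9 ordered sum pairs; collecting distinct values, A + A = {-40, -32, -29, -24, -21, -18}, so |A + A| = 6. Thus K = 6/3 = 2. For comparison, the minimum possible |A + A| over all 3-element sets is 2·3 − 1 = 5 (so min K = 5/3), attained only by arithmetic progressions.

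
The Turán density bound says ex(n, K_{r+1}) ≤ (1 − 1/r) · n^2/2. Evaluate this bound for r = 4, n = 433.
Turán density bound = (3/4) · 433^2/2 = 562467/8 ≈ 70308.375

Turán's theorem: ex(n, K_{r+1}) is achieved by the complete r-partite Turán graph T(n, r) with parts as balanced as possible, and is at most (1 − 1/r) · n^2/2. For r = 4, n = 433: the density bound is (3/4) · 187489/2 = 562467/8 ≈ 70308.375. The integer-valued extremum is e(T(433, 4)) = 70308, which is strictly less than the density bound 562467/8 since 4 ∤ 433 (the parts of T(433, 4) cannot all be equal).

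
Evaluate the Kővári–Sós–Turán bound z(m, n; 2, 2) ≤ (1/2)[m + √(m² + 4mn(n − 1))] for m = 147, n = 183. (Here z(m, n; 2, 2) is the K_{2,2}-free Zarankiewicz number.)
z(147, 183; 2, 2) ≤ (1/2)[147 + √(147² + 4·147·183·182)] = (1/2)[147 + √19605537] = 2287.407

Kővári–Sós–Turán: let r_1, ..., r_147 be the row sums and z = Σ r_i the total number of 1s. Each pair of columns can share at most one row with both entries 1 (else a 2×2 all-ones block appears), so Σ_i C(r_i, 2) ≤ C(183, 2) = 16653. By convexity Σ_i C(r_i, 2) ≥ 147·C(z/147, 2) = z(z − 147)/(2·147), giving z² − 147z − 147·183·182 ≤ 0 and hence z ≤ (1/2)[147 + √(21609 + 4·4895982)] = (1/2)[147 + √19605537] ≈ (1/2)(147 + 4427.814) = 2287.407.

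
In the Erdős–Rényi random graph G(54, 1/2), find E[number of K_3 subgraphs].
E[# K_3] = C(54, 3) · (1/2)^C(3, 2) = 24804 / 2^3 = 6201/2 = 3100.5

For each 3-subset S of vertices (there are C(54, 3) = 24804 such S), let X_S = 1 if S induces a K_3 (all C(3, 2) = 3 edges present). Then P(X_S = 1) = (1/2)^3 = 1/8. By linearity of expectation, E[# K_3] = C(54, 3) · (1/2)^3 = 24804 / 8 = 6201/2 = 3100.5.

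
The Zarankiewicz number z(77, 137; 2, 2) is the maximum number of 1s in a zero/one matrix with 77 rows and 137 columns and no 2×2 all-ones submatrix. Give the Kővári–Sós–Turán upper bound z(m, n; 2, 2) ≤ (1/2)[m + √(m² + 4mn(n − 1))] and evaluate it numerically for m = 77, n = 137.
z(77, 137; 2, 2) ≤ (1/2)[77 + √(77² + 4·77·137·136)] = (1/2)[77 + √5744585] = 1236.8932

Kővári–Sós–Turán: let r_1, ..., r_77 be the row sums and z = Σ r_i the total number of 1s. Each pair of columns can share at most one row with both entries 1 (else a 2×2 all-ones block appears), so Σ_i C(r_i, 2) ≤ C(137, 2) = 9316. By convexity Σ_i C(r_i, 2) ≥ 77·C(z/77, 2) = z(z − 77)/(2·77), giving z² − 77z − 77·137·136 ≤ 0 and hence z ≤ (1/2)[77 + √(5929 + 4·1434664)] = (1/2)[77 + √5744585] ≈ (1/2)(77 + 2396.7864) = 1236.8932.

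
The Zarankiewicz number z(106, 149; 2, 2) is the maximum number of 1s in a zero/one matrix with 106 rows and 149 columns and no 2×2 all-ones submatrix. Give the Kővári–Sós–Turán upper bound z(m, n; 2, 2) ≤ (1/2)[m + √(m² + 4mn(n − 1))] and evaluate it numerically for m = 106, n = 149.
z(106, 149; 2, 2) ≤ (1/2)[106 + √(106² + 4·106·149·148)] = (1/2)[106 + √9361284] = 1582.8108

Kővári–Sós–Turán: let r_1, ..., r_106 be the row sums and z = Σ r_i the total number of 1s. Each pair of columns can share at most one row with both entries 1 (else a 2×2 all-ones block appears), so Σ_i C(r_i, 2) ≤ C(149, 2) = 11026. By convexity Σ_i C(r_i, 2) ≥ 106·C(z/106, 2) = z(z − 106)/(2·106), giving z² − 106z − 106·149·148 ≤ 0 and hence z ≤ (1/2)[106 + √(11236 + 4·2337512)] = (1/2)[106 + √9361284] ≈ (1/2)(106 + 3059.6215) = 1582.8108.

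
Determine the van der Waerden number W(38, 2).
W(38, 2) = 38 + 1 = 39

A 2-term AP is any pair of integers, so a monochromatic 2-AP exists iff some colour is used at least twice. With 38 colours, the colouring i ↦ i on {1, ..., 38} uses each colour once, avoiding any monochromatic pair, so W(38, 2) > 38. For {1, ..., 39}, pigeonhole forces two integers of the same colour, which form a monochromatic 2-AP. Hence W(38, 2) = 39.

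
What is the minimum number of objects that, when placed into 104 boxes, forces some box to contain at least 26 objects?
n = (26 − 1)·104 + 1 = 2601

By the generalised pigeonhole principle, to guarantee some box contains ≥ r objects we need more than (r − 1) · k objects total. Threshold: n = (r − 1) · k + 1. With r = 26 and k = 104: n = 25 · 104 + 1 = 2600 + 1 = 2601. For n = 2600 = 25 · 104, we can put exactly 25 objects in every box, avoiding 26 in any single one — so 2601 is tight.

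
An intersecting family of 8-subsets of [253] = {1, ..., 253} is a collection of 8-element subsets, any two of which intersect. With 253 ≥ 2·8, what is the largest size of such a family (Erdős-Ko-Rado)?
max |F| = C(252, 7) = 11772449137800

Erdős-Ko-Rado (1961): when n ≥ 2k, max |F| = C(n−1, k−1). The bound is attained by the star {A : i ∈ A} for any fixed i ∈ [n]. Here C(253−1, 8−1) = C(252, 7) = 11772449137800.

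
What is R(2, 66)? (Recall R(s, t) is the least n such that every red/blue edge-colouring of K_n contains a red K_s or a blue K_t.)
R(2, 66) = 66

R(2, k) = k for all k ≥ 2: in a 2-colouring of K_k, either some edge is red (a red K_2) or all edges are blue (a blue K_k). And K_{65} coloured all-blue has no blue K_66, so R(2, 66) > 65. Hence R(2, 66) = 66.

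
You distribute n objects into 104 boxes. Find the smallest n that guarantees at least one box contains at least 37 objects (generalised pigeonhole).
n = (37 − 1)·104 + 1 = 3745

By the generalised pigeonhole principle, to guarantee some box contains ≥ r objects we need more than (r − 1) · k objects total. Threshold: n = (r − 1) · k + 1. With r = 37 and k = 104: n = 36 · 104 + 1 = 3744 + 1 = 3745. For n = 3744 = 36 · 104, we can put exactly 36 objects in every box, avoiding 37 in any single one — so 3745 is tight.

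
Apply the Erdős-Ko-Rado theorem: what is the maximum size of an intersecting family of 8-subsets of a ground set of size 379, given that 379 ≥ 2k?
max |F| = C(378, 7) = 206892668010600

Erdős-Ko-Rado (1961): when n ≥ 2k, max |F| = C(n−1, k−1). The bound is attained by the star {A : i ∈ A} for any fixed i ∈ [n]. Here C(379−1, 8−1) = C(378, 7) = 206892668010600.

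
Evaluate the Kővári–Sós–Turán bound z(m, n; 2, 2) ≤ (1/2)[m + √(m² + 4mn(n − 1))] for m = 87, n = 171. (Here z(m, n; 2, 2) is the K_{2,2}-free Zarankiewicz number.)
z(87, 171; 2, 2) ≤ (1/2)[87 + √(87² + 4·87·171·170)] = (1/2)[87 + √10123929] = 1634.4061

Kővári–Sós–Turán: let r_1, ..., r_87 be the row sums and z = Σ r_i the total number of 1s. Each pair of columns can share at most one row with both entries 1 (else a 2×2 all-ones block appears), so Σ_i C(r_i, 2) ≤ C(171, 2) = 14535. By convexity Σ_i C(r_i, 2) ≥ 87·C(z/87, 2) = z(z − 87)/(2·87), giving z² − 87z − 87·171·170 ≤ 0 and hence z ≤ (1/2)[87 + √(7569 + 4·2529090)] = (1/2)[87 + √10123929] ≈ (1/2)(87 + 3181.8122) = 1634.4061.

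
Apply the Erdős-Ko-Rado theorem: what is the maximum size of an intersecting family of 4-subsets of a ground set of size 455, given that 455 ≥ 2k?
max |F| = C(454, 3) = 15493204

The Erdős-Ko-Rado theorem states: for n ≥ 2k, an intersecting family of k-subsets of an n-element set has size at most C(n − 1, k − 1), with equality for 'star' families {A ⊆ [n] : |A| = k, i ∈ A} (fix an element i). For n = 455, k = 4: C(454, 3) = 15493204.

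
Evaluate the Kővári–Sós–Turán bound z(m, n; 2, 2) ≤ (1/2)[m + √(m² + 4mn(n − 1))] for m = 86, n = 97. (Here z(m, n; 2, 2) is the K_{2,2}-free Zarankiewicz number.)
z(86, 97; 2, 2) ≤ (1/2)[86 + √(86² + 4·86·97·96)] = (1/2)[86 + √3210724] = 938.9247

Kővári–Sós–Turán: let r_1, ..., r_86 be the row sums and z = Σ r_i the total number of 1s. Each pair of columns can share at most one row with both entries 1 (else a 2×2 all-ones block appears), so Σ_i C(r_i, 2) ≤ C(97, 2) = 4656. By convexity Σ_i C(r_i, 2) ≥ 86·C(z/86, 2) = z(z − 86)/(2·86), giving z² − 86z − 86·97·96 ≤ 0 and hence z ≤ (1/2)[86 + √(7396 + 4·800832)] = (1/2)[86 + √3210724] ≈ (1/2)(86 + 1791.8493) = 938.9247.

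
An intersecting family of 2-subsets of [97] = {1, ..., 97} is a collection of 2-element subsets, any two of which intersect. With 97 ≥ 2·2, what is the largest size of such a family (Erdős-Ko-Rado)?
max |F| = C(96, 1) = 96

The Erdős-Ko-Rado theorem states: for n ≥ 2k, an intersecting family of k-subsets of an n-element set has size at most C(n − 1, k − 1), with equality for 'star' families {A ⊆ [n] : |A| = k, i ∈ A} (fix an element i). For n = 97, k = 2: C(96, 1) = 96.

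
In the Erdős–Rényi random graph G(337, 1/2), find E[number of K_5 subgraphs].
E[# K_5] = C(337, 5) · (1/2)^C(5, 2) = 35157941532 / 2^10 = 8789485383/256 ≈ 34333927.277344

For each 5-subset S of vertices (there are C(337, 5) = 35157941532 such S), let X_S = 1 if S induces a K_5 (all C(5, 2) = 10 edges present). Then P(X_S = 1) = (1/2)^10 = 1/1024. By linearity of expectation, E[# K_5] = C(337, 5) · (1/2)^10 = 35157941532 / 1024 = 8789485383/256 ≈ 34333927.277344.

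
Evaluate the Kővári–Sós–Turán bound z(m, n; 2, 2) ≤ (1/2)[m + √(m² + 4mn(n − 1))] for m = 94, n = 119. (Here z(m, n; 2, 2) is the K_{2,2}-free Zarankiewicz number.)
z(94, 119; 2, 2) ≤ (1/2)[94 + √(94² + 4·94·119·118)] = (1/2)[94 + √5288628] = 1196.8509

Kővári–Sós–Turán: let r_1, ..., r_94 be the row sums and z = Σ r_i the total number of 1s. Each pair of columns can share at most one row with both entries 1 (else a 2×2 all-ones block appears), so Σ_i C(r_i, 2) ≤ C(119, 2) = 7021. By convexity Σ_i C(r_i, 2) ≥ 94·C(z/94, 2) = z(z − 94)/(2·94), giving z² − 94z − 94·119·118 ≤ 0 and hence z ≤ (1/2)[94 + √(8836 + 4·1319948)] = (1/2)[94 + √5288628] ≈ (1/2)(94 + 2299.7017) = 1196.8509.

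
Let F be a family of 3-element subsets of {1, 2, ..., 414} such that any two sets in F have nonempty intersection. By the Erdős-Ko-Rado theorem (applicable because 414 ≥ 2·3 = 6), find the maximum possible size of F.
max |F| = C(413, 2) = 85078

The Erdős-Ko-Rado theorem states: for n ≥ 2k, an intersecting family of k-subsets of an n-element set has size at most C(n − 1, k − 1), with equality for 'star' families {A ⊆ [n] : |A| = k, i ∈ A} (fix an element i). For n = 414, k = 3: C(413, 2) = 85078.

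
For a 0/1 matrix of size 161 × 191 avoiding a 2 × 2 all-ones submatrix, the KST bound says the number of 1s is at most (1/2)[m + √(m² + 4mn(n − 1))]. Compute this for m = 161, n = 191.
z(161, 191; 2, 2) ≤ (1/2)[161 + √(161² + 4·161·191·190)] = (1/2)[161 + √23396681] = 2499.0058

Kővári–Sós–Turán: let r_1, ..., r_161 be the row sums and z = Σ r_i the total number of 1s. Each pair of columns can share at most one row with both entries 1 (else a 2×2 all-ones block appears), so Σ_i C(r_i, 2) ≤ C(191, 2) = 18145. By convexity Σ_i C(r_i, 2) ≥ 161·C(z/161, 2) = z(z − 161)/(2·161), giving z² − 161z − 161·191·190 ≤ 0 and hence z ≤ (1/2)[161 + √(25921 + 4·5842690)] = (1/2)[161 + √23396681] ≈ (1/2)(161 + 4837.0116) = 2499.0058.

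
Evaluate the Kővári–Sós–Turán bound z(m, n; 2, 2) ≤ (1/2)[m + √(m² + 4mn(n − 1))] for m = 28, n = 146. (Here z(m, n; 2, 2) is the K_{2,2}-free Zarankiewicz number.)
z(28, 146; 2, 2) ≤ (1/2)[28 + √(28² + 4·28·146·145)] = (1/2)[28 + √2371824] = 784.0364

Kővári–Sós–Turán: let r_1, ..., r_28 be the row sums and z = Σ r_i the total number of 1s. Each pair of columns can share at most one row with both entries 1 (else a 2×2 all-ones block appears), so Σ_i C(r_i, 2) ≤ C(146, 2) = 10585. By convexity Σ_i C(r_i, 2) ≥ 28·C(z/28, 2) = z(z − 28)/(2·28), giving z² − 28z − 28·146·145 ≤ 0 and hence z ≤ (1/2)[28 + √(784 + 4·592760)] = (1/2)[28 + √2371824] ≈ (1/2)(28 + 1540.0727) = 784.0364.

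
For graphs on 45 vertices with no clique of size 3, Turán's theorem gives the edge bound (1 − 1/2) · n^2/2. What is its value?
Turán density bound = (1/2) · 45^2/2 = 2025/4 ≈ 506.25

Turán's theorem: ex(n, K_{r+1}) is achieved by the complete r-partite Turán graph T(n, r) with parts as balanced as possible, and is at most (1 − 1/r) · n^2/2. For r = 2, n = 45: the density bound is (1/2) · 2025/2 = 2025/4 ≈ 506.25. The integer-valued extremum is e(T(45, 2)) = 506, which is strictly less than the density bound 2025/4 since 2 ∤ 45 (the parts of T(45, 2) cannot all be equal).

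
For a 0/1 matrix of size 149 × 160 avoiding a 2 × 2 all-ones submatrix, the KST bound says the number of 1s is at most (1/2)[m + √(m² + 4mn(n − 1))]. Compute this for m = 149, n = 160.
z(149, 160; 2, 2) ≤ (1/2)[149 + √(149² + 4·149·160·159)] = (1/2)[149 + √15184441] = 2022.8609

Kővári–Sós–Turán: let r_1, ..., r_149 be the row sums and z = Σ r_i the total number of 1s. Each pair of columns can share at most one row with both entries 1 (else a 2×2 all-ones block appears), so Σ_i C(r_i, 2) ≤ C(160, 2) = 12720. By convexity Σ_i C(r_i, 2) ≥ 149·C(z/149, 2) = z(z − 149)/(2·149), giving z² − 149z − 149·160·159 ≤ 0 and hence z ≤ (1/2)[149 + √(22201 + 4·3790560)] = (1/2)[149 + √15184441] ≈ (1/2)(149 + 3896.7218) = 2022.8609.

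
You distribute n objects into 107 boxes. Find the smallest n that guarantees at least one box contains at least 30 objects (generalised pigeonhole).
n = (30 − 1)·107 + 1 = 3104

By the generalised pigeonhole principle, to guarantee some box contains ≥ r objects we need more than (r − 1) · k objects total. Threshold: n = (r − 1) · k + 1. With r = 30 and k = 107: n = 29 · 107 + 1 = 3103 + 1 = 3104. For n = 3103 = 29 · 107, we can put exactly 29 objects in every box, avoiding 30 in any single one — so 3104 is tight.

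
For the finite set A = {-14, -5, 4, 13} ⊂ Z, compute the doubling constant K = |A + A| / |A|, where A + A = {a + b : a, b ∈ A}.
K = |A + A| / |A| = 7/4

Enumerate A + A = {a + b : a, b ∈ A}. With |A| = 4, there are |A|^2 = 16 ordered sum pairs; collecting distinct values, A + A = {-28, -19, -10, -1, 8, 17, 26}, so |A + A| = 7. Thus K = 7/4. Here |A + A| = 2|A| − 1 = 7, the minimum possible — so K = 7/4 is minimal, which holds iff A is an arithmetic progression.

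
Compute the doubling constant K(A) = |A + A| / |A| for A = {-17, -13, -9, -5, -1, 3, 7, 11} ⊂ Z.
K = |A + A| / |A| = 15/8

Enumerate A + A = {a + b : a, b ∈ A}. With |A| = 8, there are |A|^2 = 64 ordered sum pairs; collecting distinct values, A + A = {-34, -30, -26, -22, -18, -14, -10, -6, -2, 2, 6, 10, 14, 18, 22}, so |A + A| = 15. Thus K = 15/8. Here |A + A| = 2|A| − 1 = 15, the minimum possible — so K = 15/8 is minimal, which holds iff A is an arithmetic progression.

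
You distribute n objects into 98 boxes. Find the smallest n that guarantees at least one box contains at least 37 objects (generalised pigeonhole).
n = (37 − 1)·98 + 1 = 3529

By the generalised pigeonhole principle, to guarantee some box contains ≥ r objects we need more than (r − 1) · k objects total. Threshold: n = (r − 1) · k + 1. With r = 37 and k = 98: n = 36 · 98 + 1 = 3528 + 1 = 3529. For n = 3528 = 36 · 98, we can put exactly 36 objects in every box, avoiding 37 in any single one — so 3529 is tight.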